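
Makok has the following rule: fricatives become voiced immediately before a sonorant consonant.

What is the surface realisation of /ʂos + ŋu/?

[ʂozŋu]

The rule targets /s/ (voiceless alveolar fricative), which sits before the trigger /ŋ/ (voiced).
The voiced alveolar fricative is [z], so /s/ → [z].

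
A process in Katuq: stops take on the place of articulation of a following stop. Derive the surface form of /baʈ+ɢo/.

The rule targets /ʈ/ (voiceless retroflex stop), which sits before the trigger /ɢ/ (uvular).
A voiceless uvular stop is [q], so the surface segment is [q].

[baqɢo]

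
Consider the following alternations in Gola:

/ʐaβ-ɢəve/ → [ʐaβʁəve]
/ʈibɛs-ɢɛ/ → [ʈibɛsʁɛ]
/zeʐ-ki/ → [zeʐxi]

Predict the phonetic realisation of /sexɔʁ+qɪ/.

[sexɔʁχɪ]

The data show progressive manner assimilation: /ɢ/ → [ʁ] after /β/; /ɢ/ → [ʁ] after /s/; /k/ → [x] after /ʐ/. In each pair only manner changes, matching the preceding consonant, while place and voice stay constant.
/q/ is a voiceless uvular stop. The preceding trigger /ʁ/ is a fricative, so /q/ must become a fricative as well.
A voiceless uvular fricative is [χ], so the surface segment is [χ].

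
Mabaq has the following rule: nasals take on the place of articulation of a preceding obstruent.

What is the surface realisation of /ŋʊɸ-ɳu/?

[ŋʊɸmu]

/ɳ/ is a voiced retroflex nasal. The preceding trigger /ɸ/ is bilabial, so /ɳ/ must become bilabial as well.
The voiced bilabial nasal is [m], so /ɳ/ → [m].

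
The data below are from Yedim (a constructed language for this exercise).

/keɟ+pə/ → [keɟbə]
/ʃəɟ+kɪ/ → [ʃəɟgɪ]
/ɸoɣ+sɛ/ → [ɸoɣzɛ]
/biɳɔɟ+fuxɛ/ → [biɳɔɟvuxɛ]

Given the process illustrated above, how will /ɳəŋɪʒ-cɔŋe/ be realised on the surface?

The data show progressive voicing assimilation: /p/ → [b] after /ɟ/; /k/ → [g] after /ɟ/; /s/ → [z] after /ɣ/; /f/ → [v] after /ɟ/. In each pair only voicing changes, matching the preceding consonant, while place and manner stay constant.
/c/ is a voiceless palatal stop. The preceding trigger /ʒ/ is voiced, so /c/ must become voiced as well.
A voiced palatal stop is [ɟ], so the surface segment is [ɟ].

[ɳəŋɪʒɟɔŋe]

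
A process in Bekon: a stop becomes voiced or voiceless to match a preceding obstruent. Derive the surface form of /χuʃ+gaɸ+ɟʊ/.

/g/ is a voiced velar stop. The preceding trigger /ʃ/ is voiceless, so /g/ must become voiceless as well.
The voiceless velar stop is [k], so /g/ → [k].
The same rule applies at the second boundary: /ɟ/ → [c] next to /ɸ/.

[χuʃkaɸcʊ]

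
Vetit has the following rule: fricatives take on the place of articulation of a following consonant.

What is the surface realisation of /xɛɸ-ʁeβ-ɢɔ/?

[xɛχʁeʁɢɔ]

The rule targets /ɸ/ (voiceless bilabial fricative), which sits before the trigger /ʁ/ (uvular).
Changing only its place to uvular gives [χ] — the voiceless uvular fricative.
The same rule applies at the second boundary: /β/ → [ʁ] next to /ɢ/.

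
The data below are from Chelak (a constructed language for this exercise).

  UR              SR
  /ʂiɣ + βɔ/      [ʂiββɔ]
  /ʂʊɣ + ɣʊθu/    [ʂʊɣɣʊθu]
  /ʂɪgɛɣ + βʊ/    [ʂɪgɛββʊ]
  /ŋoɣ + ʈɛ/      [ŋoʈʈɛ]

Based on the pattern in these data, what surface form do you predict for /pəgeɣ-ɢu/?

The data show regressive total assimilation (/ɣ/ → [β] before /β/; /ɣ/ → [ʈ] before /ʈ/): in every case the target segment becomes identical to its following neighbour, copying more than a single feature.
In [ʂʊɣɣʊθu] the two consonants at the boundary are already identical (/ɣ/ + /ɣ/), so the rule applies vacuously and nothing changes.
/ɣ/ is the segment targeted by the rule; it sits immediately before /ɢ/, so it assimilates completely and surfaces as [ɢ].

[pəgeɢɢu]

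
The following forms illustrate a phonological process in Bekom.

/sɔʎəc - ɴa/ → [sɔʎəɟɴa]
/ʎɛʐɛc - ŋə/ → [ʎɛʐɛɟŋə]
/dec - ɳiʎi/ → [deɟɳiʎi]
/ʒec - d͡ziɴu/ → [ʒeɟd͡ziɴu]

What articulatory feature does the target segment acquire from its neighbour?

voicing

Comparing underlying and surface forms, /c/ → [ɟ] is the alternation; the neighbouring /ɴ/ is constant.
/c/ is voiceless while /ɴ/ is voiced; the output [ɟ] is voiced, matching the trigger — so the feature that spreads is voicing.
The other alternating forms pattern the same way: /c/ → [ɟ] before /ŋ/ (voiceless → voiced, matching voiced); /c/ → [ɟ] before /ɳ/ (voiceless → voiced, matching voiced); /c/ → [ɟ] before /d͡z/ (voiceless → voiced, matching voiced) — only voicing changes, and always toward the following segment.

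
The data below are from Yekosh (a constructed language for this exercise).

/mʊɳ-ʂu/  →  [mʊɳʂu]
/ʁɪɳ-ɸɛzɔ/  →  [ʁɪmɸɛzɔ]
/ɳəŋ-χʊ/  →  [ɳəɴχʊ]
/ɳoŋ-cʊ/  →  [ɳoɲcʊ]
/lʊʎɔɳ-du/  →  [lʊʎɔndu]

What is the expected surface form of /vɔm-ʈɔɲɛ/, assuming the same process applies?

[vɔɳʈɔɲɛ]

The data show regressive place assimilation: /ɳ/ → [m] before /ɸ/; /ŋ/ → [ɴ] before /χ/; /ŋ/ → [ɲ] before /c/; /ɳ/ → [n] before /d/. In each pair only place changes, matching the following consonant, while manner and voice stay constant.
Nothing changes in [mʊɳʂu]: there the adjacent consonants already agree in place (/ɳ/ and /ʂ/ are both retroflex), so this form is consistent with the same rule.
/m/ is a voiced bilabial nasal. The following trigger /ʈ/ is retroflex, so /m/ must become retroflex as well.
The voiced retroflex nasal is [ɳ], so /m/ → [ɳ].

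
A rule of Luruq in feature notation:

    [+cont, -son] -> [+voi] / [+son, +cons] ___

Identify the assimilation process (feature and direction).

The target ([+cont, -son], fricatives) acquires [+voi] next to a sonorant consonant ([+son, +cons]) — it takes on the voicing of its neighbour, so the feature that spreads is voicing.
Since the environment is written before the underscore, the trigger precedes the target; the direction is progressive.

progressive voicing assimilation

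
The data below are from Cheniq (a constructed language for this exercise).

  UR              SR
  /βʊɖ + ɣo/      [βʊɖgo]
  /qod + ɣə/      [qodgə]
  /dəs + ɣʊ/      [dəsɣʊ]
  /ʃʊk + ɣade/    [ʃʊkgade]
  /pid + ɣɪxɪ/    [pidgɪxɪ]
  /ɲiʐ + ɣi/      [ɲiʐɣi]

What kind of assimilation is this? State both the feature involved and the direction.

progressive manner assimilation

Underlying /ɣ/ is realised as [g] next to /ɖ/; /ɖ/ itself does not change.
The change fricative → stop matches the manner of the preceding /ɖ/, identifying this as manner assimilation.
Place and voice are unchanged, so the assimilation is partial, not total.
The other alternating forms pattern the same way: /ɣ/ → [g] after /d/ (fricative → stop, matching a stop); /ɣ/ → [g] after /k/ (fricative → stop, matching a stop) — only manner changes, and always toward the preceding segment.
No alternation appears in [dəsɣʊ], [ɲiʐɣi]: there the adjacent consonants already agree in manner (/ɣ/ and /s/ are both fricatives; /ɣ/ and /ʐ/ are both fricatives), so these forms are consistent with the same rule.
Since the segment that changes follows the conditioning segment, the assimilation is progressive.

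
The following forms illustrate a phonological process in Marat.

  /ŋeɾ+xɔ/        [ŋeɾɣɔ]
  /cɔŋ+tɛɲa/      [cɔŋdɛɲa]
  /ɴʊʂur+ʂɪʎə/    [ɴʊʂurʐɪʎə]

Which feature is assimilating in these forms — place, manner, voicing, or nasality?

voicing

Comparing underlying and surface forms, /x/ → [ɣ] is the alternation; the neighbouring /ɾ/ is constant.
/x/ is voiceless while /ɾ/ is voiced; the output [ɣ] is voiced, matching the trigger — so the feature that spreads is voicing.
The same holds elsewhere in the data: /t/ → [d] after /ŋ/ (voiceless → voiced, matching voiced); /ʂ/ → [ʐ] after /r/ (voiceless → voiced, matching voiced) — only voicing changes, and always toward the preceding segment.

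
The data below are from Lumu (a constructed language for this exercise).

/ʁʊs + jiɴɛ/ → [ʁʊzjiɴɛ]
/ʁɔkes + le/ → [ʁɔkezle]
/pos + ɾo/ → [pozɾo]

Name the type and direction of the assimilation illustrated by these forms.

Comparing underlying and surface forms, /s/ → [z] is the alternation; the neighbouring /j/ is constant.
/s/ is voiceless while /j/ is voiced; the output [z] is voiced, matching the trigger — so the feature that spreads is voicing.
Place and manner are unchanged, so the assimilation is partial, not total.
Checking the remaining alternations: /s/ → [z] before /l/ (voiceless → voiced, matching voiced); /s/ → [z] before /ɾ/ (voiceless → voiced, matching voiced) — only voicing changes, and always toward the following segment.
Since the segment that changes precedes the conditioning segment, the assimilation is regressive.

regressive voicing assimilation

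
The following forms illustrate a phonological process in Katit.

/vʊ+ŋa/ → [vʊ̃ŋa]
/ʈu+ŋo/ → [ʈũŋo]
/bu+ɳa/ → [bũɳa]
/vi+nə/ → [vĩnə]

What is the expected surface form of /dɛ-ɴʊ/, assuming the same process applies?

The data show regressive nasality assimilation (vowel nasalisation): /ʊ/ → [ʊ̃] before /ŋ/; /u/ → [ũ] before /ŋ/; /u/ → [ũ] before /ɳ/; /i/ → [ĩ] before /n/ — a vowel is nasalised by an immediately following nasal consonant.
/ɛ/ sits next to the nasal /ɴ/ and is therefore nasalised to [ɛ̃].

[dɛ̃ɴʊ]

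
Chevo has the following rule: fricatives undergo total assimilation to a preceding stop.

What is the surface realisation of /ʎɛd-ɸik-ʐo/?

[ʎɛddikko]

/ɸ/ is the segment targeted by the rule; it sits immediately after /d/, so it assimilates completely and surfaces as [d].
The same rule applies at the second boundary: /ʐ/ → [k] next to /k/.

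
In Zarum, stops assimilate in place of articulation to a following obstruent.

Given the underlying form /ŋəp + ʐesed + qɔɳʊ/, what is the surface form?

[ŋəʈʐeseɢqɔɳʊ]

The rule targets /p/ (voiceless bilabial stop), which sits before the trigger /ʐ/ (retroflex).
The voiceless retroflex stop is [ʈ], so /p/ → [ʈ].
The same rule applies at the second boundary: /d/ → [ɢ] next to /q/.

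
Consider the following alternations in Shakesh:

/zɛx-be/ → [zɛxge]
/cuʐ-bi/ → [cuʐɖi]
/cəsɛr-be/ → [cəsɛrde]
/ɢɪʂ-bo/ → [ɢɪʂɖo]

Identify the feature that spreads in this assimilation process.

The segment that alternates is /b/, which surfaces as [g] when adjacent to /x/.
The change bilabial → velar matches the place of the preceding /x/, identifying this as place assimilation.
The same holds elsewhere in the data: /b/ → [ɖ] after /ʐ/ (bilabial → retroflex, matching retroflex); /b/ → [d] after /r/ (bilabial → alveolar, matching alveolar); /b/ → [ɖ] after /ʂ/ (bilabial → retroflex, matching retroflex) — only place changes, and always toward the preceding segment.

place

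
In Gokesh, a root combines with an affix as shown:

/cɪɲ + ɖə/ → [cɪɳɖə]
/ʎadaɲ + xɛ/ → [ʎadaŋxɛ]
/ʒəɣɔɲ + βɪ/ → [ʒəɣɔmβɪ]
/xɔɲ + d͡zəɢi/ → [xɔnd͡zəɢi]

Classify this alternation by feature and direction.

regressive place assimilation

Comparing underlying and surface forms, /ɲ/ → [ɳ] is the alternation; the neighbouring /ɖ/ is constant.
/ɲ/ is palatal while /ɖ/ is retroflex; the output [ɳ] is retroflex, matching the trigger — so the feature that spreads is place.
Manner and voice are unchanged, so the assimilation is partial, not total.
The other alternating forms pattern the same way: /ɲ/ → [ŋ] before /x/ (palatal → velar, matching velar); /ɲ/ → [m] before /β/ (palatal → bilabial, matching bilabial); /ɲ/ → [n] before /d͡z/ (palatal → alveolar, matching alveolar) — only place changes, and always toward the following segment.
The trigger is the following segment, so the direction is regressive (anticipatory).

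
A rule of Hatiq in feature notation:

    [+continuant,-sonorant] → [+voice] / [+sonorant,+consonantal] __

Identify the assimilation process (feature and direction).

progressive voicing assimilation

The target ([+continuant,-sonorant], fricatives) acquires [+voice] next to a sonorant consonant ([+sonorant,+consonantal]) — it takes on the voicing of its neighbour, so the feature that spreads is voicing.
Since the environment is written before the underscore, the trigger precedes the target; the direction is progressive.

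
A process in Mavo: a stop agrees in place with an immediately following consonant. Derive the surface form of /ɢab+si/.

[ɢadsi]

The rule targets /b/ (voiced bilabial stop), which sits before the trigger /s/ (alveolar).
The voiced alveolar stop is [d], so /b/ → [d].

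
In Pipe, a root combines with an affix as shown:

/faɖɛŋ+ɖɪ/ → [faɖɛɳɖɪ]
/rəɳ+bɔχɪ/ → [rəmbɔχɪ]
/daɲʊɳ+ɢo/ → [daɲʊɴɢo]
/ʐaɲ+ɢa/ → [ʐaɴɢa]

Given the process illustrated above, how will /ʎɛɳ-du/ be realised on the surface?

[ʎɛndu]

The data show regressive place assimilation: /ŋ/ → [ɳ] before /ɖ/; /ɳ/ → [m] before /b/; /ɳ/ → [ɴ] before /ɢ/; /ɲ/ → [ɴ] before /ɢ/. In each pair only place changes, matching the following consonant, while manner and voice stay constant.
/ɳ/ is a voiced retroflex nasal. The following trigger /d/ is alveolar, so /ɳ/ must become alveolar as well.
The voiced alveolar nasal is [n], so /ɳ/ → [n].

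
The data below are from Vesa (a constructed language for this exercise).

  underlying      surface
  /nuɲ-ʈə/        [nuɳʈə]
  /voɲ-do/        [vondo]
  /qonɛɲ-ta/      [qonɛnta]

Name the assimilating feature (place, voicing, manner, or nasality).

place

The segment that alternates is /ɲ/, which surfaces as [ɳ] when adjacent to /ʈ/.
/ɲ/ is palatal while /ʈ/ is retroflex; the output [ɳ] is retroflex, matching the trigger — so the feature that spreads is place.
Checking the remaining alternations: /ɲ/ → [n] before /d/ (palatal → alveolar, matching alveolar); /ɲ/ → [n] before /t/ (palatal → alveolar, matching alveolar) — only place changes, and always toward the following segment.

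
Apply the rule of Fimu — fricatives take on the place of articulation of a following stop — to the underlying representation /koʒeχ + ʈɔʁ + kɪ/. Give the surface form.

[koʒeʂʈɔɣkɪ]

The rule targets /χ/ (voiceless uvular fricative), which sits before the trigger /ʈ/ (retroflex).
The voiceless retroflex fricative is [ʂ], so /χ/ → [ʂ].
At the second juncture, /ʁ/ likewise becomes [ɣ] adjacent to /k/.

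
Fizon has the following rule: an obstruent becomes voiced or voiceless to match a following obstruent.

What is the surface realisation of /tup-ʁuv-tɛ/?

[tubʁuftɛ]

The rule targets /p/ (voiceless bilabial stop), which sits before the trigger /ʁ/ (voiced).
A voiced bilabial stop is [b], so the surface segment is [b].
The same rule applies at the second boundary: /v/ → [f] next to /t/.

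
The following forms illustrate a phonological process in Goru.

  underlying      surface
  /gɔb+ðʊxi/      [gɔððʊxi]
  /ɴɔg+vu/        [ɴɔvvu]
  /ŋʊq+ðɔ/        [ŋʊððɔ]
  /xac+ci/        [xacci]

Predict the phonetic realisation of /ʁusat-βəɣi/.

The data show regressive total assimilation (/b/ → [ð] before /ð/; /g/ → [v] before /v/; /q/ → [ð] before /ð/): in every case the target segment becomes identical to its following neighbour, copying more than a single feature.
In [xacci] the two consonants at the boundary are already identical (/c/ + /c/), so the rule applies vacuously and nothing changes.
/t/ is the segment targeted by the rule; it sits immediately before /β/, so it assimilates completely and surfaces as [β].

[ʁusaββəɣi]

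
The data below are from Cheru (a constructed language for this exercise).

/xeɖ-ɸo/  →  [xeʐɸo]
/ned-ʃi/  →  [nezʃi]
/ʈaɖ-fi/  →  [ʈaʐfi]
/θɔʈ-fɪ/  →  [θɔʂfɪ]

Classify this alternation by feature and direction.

regressive manner assimilation

The segment that alternates is /ɖ/, which surfaces as [ʐ] when adjacent to /ɸ/.
The change stop → fricative matches the manner of the following /ɸ/, identifying this as manner assimilation.
Place and voice are unchanged, so the assimilation is partial, not total.
The other alternating forms pattern the same way: /d/ → [z] before /ʃ/ (stop → fricative, matching a fricative); /ɖ/ → [ʐ] before /f/ (stop → fricative, matching a fricative); /ʈ/ → [ʂ] before /f/ (stop → fricative, matching a fricative) — only manner changes, and always toward the following segment.
The trigger is the following segment, so the direction is regressive (anticipatory).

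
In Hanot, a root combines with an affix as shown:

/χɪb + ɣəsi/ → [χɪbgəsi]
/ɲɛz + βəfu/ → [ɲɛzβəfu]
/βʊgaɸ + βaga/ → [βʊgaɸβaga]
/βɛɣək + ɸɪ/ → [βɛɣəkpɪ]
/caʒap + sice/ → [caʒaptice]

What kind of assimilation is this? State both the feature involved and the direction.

Comparing underlying and surface forms, /ɣ/ → [g] is the alternation; the neighbouring /b/ is constant.
/ɣ/ is a fricative while /b/ is a stop; the output [g] is a stop, matching the trigger — so the feature that spreads is manner.
Place and voice are unchanged, so the assimilation is partial, not total.
The other alternating forms pattern the same way: /ɸ/ → [p] after /k/ (fricative → stop, matching a stop); /s/ → [t] after /p/ (fricative → stop, matching a stop) — only manner changes, and always toward the preceding segment.
Nothing changes in [ɲɛzβəfu], [βʊgaɸβaga]: there the adjacent consonants already agree in manner (/β/ and /z/ are both fricatives; /β/ and /ɸ/ are both fricatives), so these forms are consistent with the same rule.
The trigger is the preceding segment, so the direction is progressive (perseverative).

progressive manner assimilation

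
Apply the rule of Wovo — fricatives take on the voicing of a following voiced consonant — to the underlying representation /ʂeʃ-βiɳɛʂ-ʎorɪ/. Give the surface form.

The rule targets /ʃ/ (voiceless postalveolar fricative), which sits before the trigger /β/ (voiced).
A voiced postalveolar fricative is [ʒ], so the surface segment is [ʒ].
The same rule applies at the second boundary: /ʂ/ → [ʐ] next to /ʎ/.

[ʂeʒβiɳɛʐʎorɪ]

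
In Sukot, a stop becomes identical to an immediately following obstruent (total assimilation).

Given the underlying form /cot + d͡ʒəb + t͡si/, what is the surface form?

/t/ is the segment targeted by the rule; it sits immediately before /d͡ʒ/, so it assimilates completely and surfaces as [d͡ʒ].
The same rule applies at the second boundary: /b/ → [t͡s] next to /t͡s/.

[cod͡ʒd͡ʒət͡st͡si]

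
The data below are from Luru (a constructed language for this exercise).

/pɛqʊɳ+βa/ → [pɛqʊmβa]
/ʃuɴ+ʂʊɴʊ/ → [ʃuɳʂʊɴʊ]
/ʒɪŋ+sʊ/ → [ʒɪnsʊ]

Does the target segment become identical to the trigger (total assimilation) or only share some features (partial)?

partial assimilation

Underlying /ɳ/ is realised as [m] next to /β/; /β/ itself does not change.
The change retroflex → bilabial matches the place of the following /β/, identifying this as place assimilation.
Manner and voice are unchanged, so the assimilation is partial, not total.
The other alternating forms pattern the same way: /ɴ/ → [ɳ] before /ʂ/ (uvular → retroflex, matching retroflex); /ŋ/ → [n] before /s/ (velar → alveolar, matching alveolar) — only place changes, and always toward the following segment.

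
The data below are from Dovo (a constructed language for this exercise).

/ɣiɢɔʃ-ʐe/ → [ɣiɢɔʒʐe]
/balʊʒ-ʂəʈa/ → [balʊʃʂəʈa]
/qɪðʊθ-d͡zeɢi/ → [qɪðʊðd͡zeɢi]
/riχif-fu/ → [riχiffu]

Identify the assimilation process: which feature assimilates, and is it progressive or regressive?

The segment that alternates is /ʃ/, which surfaces as [ʒ] when adjacent to /ʐ/.
The change voiceless → voiced matches the voicing of the following /ʐ/, identifying this as voicing assimilation.
Place and manner are unchanged, so the assimilation is partial, not total.
The same holds elsewhere in the data: /ʒ/ → [ʃ] before /ʂ/ (voiced → voiceless, matching voiceless); /θ/ → [ð] before /d͡z/ (voiceless → voiced, matching voiced) — only voicing changes, and always toward the following segment.
No alternation appears in [riχiffu]: there the adjacent consonants already agree in voicing (/f/ and /f/ are both voiceless), so this form is consistent with the same rule.
Since the segment that changes precedes the conditioning segment, the assimilation is regressive.

regressive voicing assimilation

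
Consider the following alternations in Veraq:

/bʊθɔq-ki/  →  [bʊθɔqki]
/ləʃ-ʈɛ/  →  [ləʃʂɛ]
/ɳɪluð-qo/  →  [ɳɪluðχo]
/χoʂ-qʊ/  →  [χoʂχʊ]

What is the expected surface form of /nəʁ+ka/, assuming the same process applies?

The data show progressive manner assimilation: /ʈ/ → [ʂ] after /ʃ/; /q/ → [χ] after /ð/; /q/ → [χ] after /ʂ/. In each pair only manner changes, matching the preceding consonant, while place and voice stay constant.
No alternation appears in [bʊθɔqki]: there the adjacent consonants already agree in manner (/k/ and /q/ are both stops), so this form is consistent with the same rule.
/k/ is a voiceless velar stop. The preceding trigger /ʁ/ is a fricative, so /k/ must become a fricative as well.
A voiceless velar fricative is [x], so the surface segment is [x].

[nəʁxa]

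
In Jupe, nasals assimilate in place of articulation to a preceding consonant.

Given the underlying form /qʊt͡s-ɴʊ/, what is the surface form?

The rule targets /ɴ/ (voiced uvular nasal), which sits after the trigger /t͡s/ (alveolar).
The voiced alveolar nasal is [n], so /ɴ/ → [n].

[qʊt͡snʊ]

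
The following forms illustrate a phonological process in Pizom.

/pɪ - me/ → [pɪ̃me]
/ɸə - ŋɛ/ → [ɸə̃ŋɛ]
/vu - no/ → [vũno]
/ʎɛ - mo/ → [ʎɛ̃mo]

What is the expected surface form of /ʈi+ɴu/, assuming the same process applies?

The data show regressive nasality assimilation (vowel nasalisation): /ɪ/ → [ɪ̃] before /m/; /ə/ → [ə̃] before /ŋ/; /u/ → [ũ] before /n/; /ɛ/ → [ɛ̃] before /m/ — a vowel is nasalised by an immediately following nasal consonant.
The vowel /i/ is adjacent to the following nasal /ɴ/, so it acquires [+nasal] and surfaces as [ĩ].

[ʈĩɴu]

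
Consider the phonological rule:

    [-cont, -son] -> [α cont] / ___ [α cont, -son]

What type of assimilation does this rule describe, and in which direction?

The rule copies [cont] (continuancy) from the environment onto the target stops; since [±cont] encodes the stop/fricative manner contrast, the assimilating dimension is manner.
Since the environment is written after the underscore, the trigger follows the target; the direction is regressive.

regressive manner assimilation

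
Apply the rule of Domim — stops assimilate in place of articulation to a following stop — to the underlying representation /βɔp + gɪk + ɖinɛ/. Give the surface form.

The rule targets /p/ (voiceless bilabial stop), which sits before the trigger /g/ (velar).
The voiceless velar stop is [k], so /p/ → [k].
At the second juncture, /k/ likewise becomes [ʈ] adjacent to /ɖ/.

[βɔkgɪʈɖinɛ]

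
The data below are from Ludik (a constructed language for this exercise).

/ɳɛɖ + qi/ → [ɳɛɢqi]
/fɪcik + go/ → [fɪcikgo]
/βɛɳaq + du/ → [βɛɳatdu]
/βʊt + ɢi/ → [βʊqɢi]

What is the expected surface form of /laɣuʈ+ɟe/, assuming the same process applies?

[laɣucɟe]

The data show regressive place assimilation: /ɖ/ → [ɢ] before /q/; /q/ → [t] before /d/; /t/ → [q] before /ɢ/. In each pair only place changes, matching the following consonant, while manner and voice stay constant.
No alternation appears in [fɪcikgo]: there the adjacent consonants already agree in place (/k/ and /g/ are both velar), so this form is consistent with the same rule.
The rule targets /ʈ/ (voiceless retroflex stop), which sits before the trigger /ɟ/ (palatal).
Changing only its place to palatal gives [c] — the voiceless palatal stop.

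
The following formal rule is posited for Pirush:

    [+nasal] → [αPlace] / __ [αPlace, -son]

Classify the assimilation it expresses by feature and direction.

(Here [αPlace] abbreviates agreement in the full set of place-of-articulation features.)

The rule copies the place features (abbreviated [Place]) from the environment onto the target, so the assimilating feature is place.
Since the environment is written after the underscore, the trigger follows the target; the direction is regressive.

regressive place assimilation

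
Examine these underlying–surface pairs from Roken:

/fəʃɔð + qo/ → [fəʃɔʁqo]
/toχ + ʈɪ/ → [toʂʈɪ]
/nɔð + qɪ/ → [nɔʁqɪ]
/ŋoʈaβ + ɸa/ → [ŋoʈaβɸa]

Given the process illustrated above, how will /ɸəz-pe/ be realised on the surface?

The data show regressive place assimilation: /ð/ → [ʁ] before /q/; /χ/ → [ʂ] before /ʈ/. In each pair only place changes, matching the following consonant, while manner and voice stay constant.
No alternation appears in [ŋoʈaβɸa]: there the adjacent consonants already agree in place (/β/ and /ɸ/ are both bilabial), so this form is consistent with the same rule.
The rule targets /z/ (voiced alveolar fricative), which sits before the trigger /p/ (bilabial).
The voiced bilabial fricative is [β], so /z/ → [β].

[ɸəβpe]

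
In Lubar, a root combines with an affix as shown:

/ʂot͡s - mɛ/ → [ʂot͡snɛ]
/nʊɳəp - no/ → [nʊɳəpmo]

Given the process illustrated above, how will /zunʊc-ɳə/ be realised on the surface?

The data show progressive place assimilation: /m/ → [n] after /t͡s/; /n/ → [m] after /p/. In each pair only place changes, matching the preceding consonant, while manner and voice stay constant.
/ɳ/ is a voiced retroflex nasal. The preceding trigger /c/ is palatal, so /ɳ/ must become palatal as well.
A voiced palatal nasal is [ɲ], so the surface segment is [ɲ].

[zunʊcɲə]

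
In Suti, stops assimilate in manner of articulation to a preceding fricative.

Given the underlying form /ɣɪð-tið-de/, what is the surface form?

/t/ is a voiceless alveolar stop. The preceding trigger /ð/ is a fricative, so /t/ must become a fricative as well.
Changing only its manner to fricative gives [s] — the voiceless alveolar fricative.
At the second juncture, /d/ likewise becomes [z] adjacent to /ð/.

[ɣɪðsiðze]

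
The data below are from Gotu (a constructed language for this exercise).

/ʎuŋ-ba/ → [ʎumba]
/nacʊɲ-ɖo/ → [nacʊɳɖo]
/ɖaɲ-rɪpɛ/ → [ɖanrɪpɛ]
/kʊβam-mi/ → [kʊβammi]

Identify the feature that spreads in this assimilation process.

place

The segment that alternates is /ŋ/, which surfaces as [m] when adjacent to /b/.
/ŋ/ is velar while /b/ is bilabial; the output [m] is bilabial, matching the trigger — so the feature that spreads is place.
The other alternating forms pattern the same way: /ɲ/ → [ɳ] before /ɖ/ (palatal → retroflex, matching retroflex); /ɲ/ → [n] before /r/ (palatal → alveolar, matching alveolar) — only place changes, and always toward the following segment.
No alternation appears in [kʊβammi]: there the adjacent consonants already agree in place (/m/ and /m/ are both bilabial), so this form is consistent with the same rule.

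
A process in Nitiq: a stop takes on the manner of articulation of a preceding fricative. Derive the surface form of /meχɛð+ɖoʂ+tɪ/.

[meχɛðʐoʂsɪ]

/ɖ/ is a voiced retroflex stop. The preceding trigger /ð/ is a fricative, so /ɖ/ must become a fricative as well.
The voiced retroflex fricative is [ʐ], so /ɖ/ → [ʐ].
The same rule applies at the second boundary: /t/ → [s] next to /ʂ/.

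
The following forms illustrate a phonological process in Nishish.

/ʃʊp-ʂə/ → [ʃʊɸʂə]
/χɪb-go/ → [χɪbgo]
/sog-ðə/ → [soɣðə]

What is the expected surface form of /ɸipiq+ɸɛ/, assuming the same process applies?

[ɸipiχɸɛ]

The data show regressive manner assimilation: /p/ → [ɸ] before /ʂ/; /g/ → [ɣ] before /ð/. In each pair only manner changes, matching the following consonant, while place and voice stay constant.
Nothing changes in [χɪbgo]: there the adjacent consonants already agree in manner (/b/ and /g/ are both stops), so this form is consistent with the same rule.
The rule targets /q/ (voiceless uvular stop), which sits before the trigger /ɸ/ (fricative).
The voiceless uvular fricative is [χ], so /q/ → [χ].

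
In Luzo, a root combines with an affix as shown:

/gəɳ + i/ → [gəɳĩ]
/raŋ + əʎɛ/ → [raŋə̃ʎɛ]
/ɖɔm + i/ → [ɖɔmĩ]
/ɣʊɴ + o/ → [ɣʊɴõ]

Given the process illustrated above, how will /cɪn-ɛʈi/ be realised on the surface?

[cɪnɛ̃ʈi]

The data show progressive nasality assimilation (vowel nasalisation): /i/ → [ĩ] after /ɳ/; /ə/ → [ə̃] after /ŋ/; /i/ → [ĩ] after /m/; /o/ → [õ] after /ɴ/ — a vowel is nasalised by an immediately preceding nasal consonant.
/ɛ/ sits next to the nasal /n/ and is therefore nasalised to [ɛ̃].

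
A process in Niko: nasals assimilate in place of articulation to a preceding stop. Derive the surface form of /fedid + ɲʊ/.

The rule targets /ɲ/ (voiced palatal nasal), which sits after the trigger /d/ (alveolar).
The voiced alveolar nasal is [n], so /ɲ/ → [n].

[fedidnʊ]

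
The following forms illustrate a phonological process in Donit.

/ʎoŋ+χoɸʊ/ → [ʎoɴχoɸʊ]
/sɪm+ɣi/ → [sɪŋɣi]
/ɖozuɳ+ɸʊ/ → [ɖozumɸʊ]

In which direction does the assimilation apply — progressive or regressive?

Comparing underlying and surface forms, /ŋ/ → [ɴ] is the alternation; the neighbouring /χ/ is constant.
The change velar → uvular matches the place of the following /χ/, identifying this as place assimilation.
The other alternating forms pattern the same way: /m/ → [ŋ] before /ɣ/ (bilabial → velar, matching velar); /ɳ/ → [m] before /ɸ/ (retroflex → bilabial, matching bilabial) — only place changes, and always toward the following segment.
The trigger is the following segment, so the direction is regressive (anticipatory).

regressive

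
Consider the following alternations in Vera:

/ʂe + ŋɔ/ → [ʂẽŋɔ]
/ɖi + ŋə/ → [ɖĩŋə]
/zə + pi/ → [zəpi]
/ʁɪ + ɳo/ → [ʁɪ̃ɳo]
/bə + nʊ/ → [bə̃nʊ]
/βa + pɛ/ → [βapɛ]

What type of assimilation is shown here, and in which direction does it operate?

The vowel /e/ surfaces as nasalised [ẽ] next to the following nasal /ŋ/ — it has acquired the [+nasal] feature of its neighbour.
The other forms show the same pattern: /i/ → [ĩ] before /ŋ/; /ɪ/ → [ɪ̃] before /ɳ/; /ə/ → [ə̃] before /n/ — each time a vowel is nasalised next to a following nasal.
No change occurs in [zəpi], [βapɛ] because the vowel at the boundary is adjacent to an oral consonant, not a nasal (/ə/ next to /p/; /a/ next to /p/).
Because the conditioning nasal is to the right of the vowel that changes, the process is regressive (anticipatory).

regressive nasality assimilation (vowel nasalisation)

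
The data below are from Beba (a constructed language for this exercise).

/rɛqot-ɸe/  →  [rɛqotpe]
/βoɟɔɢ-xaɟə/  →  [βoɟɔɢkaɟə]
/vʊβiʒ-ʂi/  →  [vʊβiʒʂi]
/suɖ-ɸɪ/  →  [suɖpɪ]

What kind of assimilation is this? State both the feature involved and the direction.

progressive manner assimilation

Underlying /ɸ/ is realised as [p] next to /t/; /t/ itself does not change.
/ɸ/ is a fricative while /t/ is a stop; the output [p] is a stop, matching the trigger — so the feature that spreads is manner.
Place and voice are unchanged, so the assimilation is partial, not total.
The other alternating forms pattern the same way: /x/ → [k] after /ɢ/ (fricative → stop, matching a stop); /ɸ/ → [p] after /ɖ/ (fricative → stop, matching a stop) — only manner changes, and always toward the preceding segment.
No alternation appears in [vʊβiʒʂi]: there the adjacent consonants already agree in manner (/ʂ/ and /ʒ/ are both fricatives), so this form is consistent with the same rule.
The trigger is the preceding segment, so the direction is progressive (perseverative).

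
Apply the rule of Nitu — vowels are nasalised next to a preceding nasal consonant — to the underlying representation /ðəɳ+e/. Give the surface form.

[ðəɳẽ]

The vowel /e/ is adjacent to the preceding nasal /ɳ/, so it acquires [+nasal] and surfaces as [ẽ].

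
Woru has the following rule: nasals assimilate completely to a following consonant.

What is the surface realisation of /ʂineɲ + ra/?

/ɲ/ is the segment targeted by the rule; it sits immediately before /r/, so it assimilates completely and surfaces as [r].

[ʂinerra]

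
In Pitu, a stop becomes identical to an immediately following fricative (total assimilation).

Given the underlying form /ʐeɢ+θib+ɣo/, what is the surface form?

[ʐeθθiɣɣo]

/ɢ/ is the segment targeted by the rule; it sits immediately before /θ/, so it assimilates completely and surfaces as [θ].
At the second juncture, /b/ likewise becomes [ɣ] adjacent to /ɣ/.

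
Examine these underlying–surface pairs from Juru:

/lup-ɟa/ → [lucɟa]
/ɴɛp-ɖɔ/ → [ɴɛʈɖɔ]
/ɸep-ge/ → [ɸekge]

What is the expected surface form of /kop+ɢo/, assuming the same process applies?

[koqɢo]

The data show regressive place assimilation: /p/ → [c] before /ɟ/; /p/ → [ʈ] before /ɖ/; /p/ → [k] before /g/. In each pair only place changes, matching the following consonant, while manner and voice stay constant.
The rule targets /p/ (voiceless bilabial stop), which sits before the trigger /ɢ/ (uvular).
The voiceless uvular stop is [q], so /p/ → [q].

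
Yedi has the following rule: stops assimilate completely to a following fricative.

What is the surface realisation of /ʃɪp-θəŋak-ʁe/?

/p/ is the segment targeted by the rule; it sits immediately before /θ/, so it assimilates completely and surfaces as [θ].
At the second juncture, /k/ likewise becomes [ʁ] adjacent to /ʁ/.

[ʃɪθθəŋaʁʁe]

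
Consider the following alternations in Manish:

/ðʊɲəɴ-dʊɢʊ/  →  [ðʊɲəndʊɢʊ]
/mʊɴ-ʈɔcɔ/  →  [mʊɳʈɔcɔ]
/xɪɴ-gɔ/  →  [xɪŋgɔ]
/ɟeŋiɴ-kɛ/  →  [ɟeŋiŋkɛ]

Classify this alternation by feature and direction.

regressive place assimilation

Comparing underlying and surface forms, /ɴ/ → [n] is the alternation; the neighbouring /d/ is constant.
/ɴ/ is uvular while /d/ is alveolar; the output [n] is alveolar, matching the trigger — so the feature that spreads is place.
Manner and voice are unchanged, so the assimilation is partial, not total.
The same holds elsewhere in the data: /ɴ/ → [ɳ] before /ʈ/ (uvular → retroflex, matching retroflex); /ɴ/ → [ŋ] before /g/ (uvular → velar, matching velar); /ɴ/ → [ŋ] before /k/ (uvular → velar, matching velar) — only place changes, and always toward the following segment.
Since the segment that changes precedes the conditioning segment, the assimilation is regressive.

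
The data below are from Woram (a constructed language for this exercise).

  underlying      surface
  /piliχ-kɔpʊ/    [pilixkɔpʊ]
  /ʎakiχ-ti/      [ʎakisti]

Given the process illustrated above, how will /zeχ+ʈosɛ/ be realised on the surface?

[zeʂʈosɛ]

The data show regressive place assimilation: /χ/ → [x] before /k/; /χ/ → [s] before /t/. In each pair only place changes, matching the following consonant, while manner and voice stay constant.
/χ/ is a voiceless uvular fricative. The following trigger /ʈ/ is retroflex, so /χ/ must become retroflex as well.
A voiceless retroflex fricative is [ʂ], so the surface segment is [ʂ].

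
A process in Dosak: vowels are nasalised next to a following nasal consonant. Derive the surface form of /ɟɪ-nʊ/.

/ɪ/ sits next to the nasal /n/ and is therefore nasalised to [ɪ̃].

[ɟɪ̃nʊ]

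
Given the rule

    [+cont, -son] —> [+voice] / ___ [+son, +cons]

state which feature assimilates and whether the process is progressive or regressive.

regressive voicing assimilation

The target ([+cont, -son], fricatives) acquires [+voice] next to a sonorant consonant ([+son, +cons]) — it takes on the voicing of its neighbour, so the feature that spreads is voicing.
Since the environment is written after the underscore, the trigger follows the target; the direction is regressive.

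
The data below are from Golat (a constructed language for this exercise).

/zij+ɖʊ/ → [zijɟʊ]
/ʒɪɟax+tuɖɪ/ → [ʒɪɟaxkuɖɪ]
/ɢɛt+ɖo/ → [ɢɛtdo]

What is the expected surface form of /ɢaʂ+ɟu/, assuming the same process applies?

The data show progressive place assimilation: /ɖ/ → [ɟ] after /j/; /t/ → [k] after /x/; /ɖ/ → [d] after /t/. In each pair only place changes, matching the preceding consonant, while manner and voice stay constant.
The rule targets /ɟ/ (voiced palatal stop), which sits after the trigger /ʂ/ (retroflex).
The voiced retroflex stop is [ɖ], so /ɟ/ → [ɖ].

[ɢaʂɖu]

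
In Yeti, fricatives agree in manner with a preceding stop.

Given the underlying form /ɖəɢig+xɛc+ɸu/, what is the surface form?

The rule targets /x/ (voiceless velar fricative), which sits after the trigger /g/ (stop).
The voiceless velar stop is [k], so /x/ → [k].
At the second juncture, /ɸ/ likewise becomes [p] adjacent to /c/.

[ɖəɢigkɛcpu]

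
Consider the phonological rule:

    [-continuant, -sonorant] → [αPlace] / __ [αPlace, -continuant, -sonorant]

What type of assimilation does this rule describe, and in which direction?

regressive place assimilation

The shared variable α links the value of the place features (abbreviated [Place]) on the target to the same value on the neighbouring segment, so place is the feature that assimilates.
The conditioning segment sits to the right of the focus bar, meaning the trigger follows the segment that changes — regressive assimilation.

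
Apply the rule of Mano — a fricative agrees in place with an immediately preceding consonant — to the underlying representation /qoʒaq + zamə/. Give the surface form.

[qoʒaqʁamə]

The rule targets /z/ (voiced alveolar fricative), which sits after the trigger /q/ (uvular).
Changing only its place to uvular gives [ʁ] — the voiced uvular fricative.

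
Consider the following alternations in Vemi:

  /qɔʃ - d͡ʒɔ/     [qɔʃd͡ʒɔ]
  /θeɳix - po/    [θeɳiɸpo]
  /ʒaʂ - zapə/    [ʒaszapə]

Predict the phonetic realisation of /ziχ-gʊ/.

[zixgʊ]

The data show regressive place assimilation: /x/ → [ɸ] before /p/; /ʂ/ → [s] before /z/. In each pair only place changes, matching the following consonant, while manner and voice stay constant.
Nothing changes in [qɔʃd͡ʒɔ]: there the adjacent consonants already agree in place (/ʃ/ and /d͡ʒ/ are both postalveolar), so this form is consistent with the same rule.
The rule targets /χ/ (voiceless uvular fricative), which sits before the trigger /g/ (velar).
The voiceless velar fricative is [x], so /χ/ → [x].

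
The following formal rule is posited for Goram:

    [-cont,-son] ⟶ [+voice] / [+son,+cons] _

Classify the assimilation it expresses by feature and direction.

The target ([-cont,-son], stops) acquires [+voice] next to a sonorant consonant ([+son,+cons]) — it takes on the voicing of its neighbour, so the feature that spreads is voicing.
Since the environment is written before the underscore, the trigger precedes the target; the direction is progressive.

progressive voicing assimilation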